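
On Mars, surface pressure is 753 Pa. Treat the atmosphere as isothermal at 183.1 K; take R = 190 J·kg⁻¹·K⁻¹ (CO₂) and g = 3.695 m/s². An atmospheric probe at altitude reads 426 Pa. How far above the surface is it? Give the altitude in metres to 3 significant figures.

Scale height: H = RT/g = 190 × 183.1 / 3.695 = 9415.2 m.
Invert the barometric formula: z = H ln(P₀/P).
P₀/P = 753/426 = 1.7676; ln(1.7676) = 0.56962.
z = 9415.2 × 0.56962 = 5363.1 m.

z ≈ 5360 m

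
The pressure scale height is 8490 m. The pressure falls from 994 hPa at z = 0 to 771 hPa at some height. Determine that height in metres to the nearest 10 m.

Invert the barometric formula: z = H ln(P₀/P).
P₀/P = 994/771 = 1.2892; ln(1.2892) = 0.25402.
z = 8490.0 × 0.25402 = 2156.6 m.

z ≈ 2160 m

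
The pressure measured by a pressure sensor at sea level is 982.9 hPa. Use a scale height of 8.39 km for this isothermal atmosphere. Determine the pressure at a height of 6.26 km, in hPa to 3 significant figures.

P ≈ 466 hPa

Barometric formula: P = P₀ exp(−z/H).
z/H = 6260.0/8390.0 = 0.74613; exp(−0.74613) = 0.47420.
P = 982.9 × 0.47420 = 466.09 hPa.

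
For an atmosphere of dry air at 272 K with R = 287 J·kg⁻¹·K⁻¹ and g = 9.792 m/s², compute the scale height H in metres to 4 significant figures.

H ≈ 7972 m

The scale height of an isothermal atmosphere is H = RT/g.
H = 287 × 272 / 9.792 = 78064/9.792 = 7972.2 m.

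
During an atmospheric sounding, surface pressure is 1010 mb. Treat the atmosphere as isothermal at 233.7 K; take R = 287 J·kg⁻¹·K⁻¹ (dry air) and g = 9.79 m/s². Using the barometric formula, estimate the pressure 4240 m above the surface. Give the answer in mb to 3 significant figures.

Scale height: H = RT/g = 287 × 233.7 / 9.79 = 6851.1 m.
Barometric formula: P = P₀ exp(−z/H).
z/H = 4240.0/6851.1 = 0.61888; exp(−0.61888) = 0.53855.
P = 1010 × 0.53855 = 543.94 mb.

P ≈ 544 mb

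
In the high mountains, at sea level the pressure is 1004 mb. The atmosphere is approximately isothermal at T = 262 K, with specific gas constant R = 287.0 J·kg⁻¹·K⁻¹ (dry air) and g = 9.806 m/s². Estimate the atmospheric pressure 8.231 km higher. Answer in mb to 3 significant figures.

Scale height: H = RT/g = 287.0 × 262 / 9.806 = 7668.2 m.
Barometric formula: P = P₀ exp(−z/H).
z/H = 8231.0/7668.2 = 1.0734; exp(−1.0734) = 0.34184.
P = 1004 × 0.34184 = 343.21 mb.

P ≈ 343 mb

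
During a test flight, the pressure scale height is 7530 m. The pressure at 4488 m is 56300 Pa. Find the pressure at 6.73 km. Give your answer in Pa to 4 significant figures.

P ≈ 41800 Pa

Between two levels, P₂ = P₁ exp(−Δz/H) with Δz = z₂ − z₁.
Δz = 6730.0 − 4488.0 = 2242.0 m; Δz/H = 2242.0/7530.0 = 0.29774.
P₂ = 56300 × exp(−0.29774) = 56300 × 0.74249 = 41802 Pa.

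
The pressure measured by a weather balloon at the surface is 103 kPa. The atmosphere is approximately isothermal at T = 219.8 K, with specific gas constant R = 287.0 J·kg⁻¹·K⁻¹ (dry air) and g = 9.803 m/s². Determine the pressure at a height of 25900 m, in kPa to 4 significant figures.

Scale height: H = RT/g = 287.0 × 219.8 / 9.803 = 6435.0 m.
Barometric formula: P = P₀ exp(−z/H).
z/H = 25900/6435.0 = 4.0249; exp(−4.0249) = 0.017865.
P = 103 × 0.017865 = 1.8401 kPa.

P ≈ 1.840 kPa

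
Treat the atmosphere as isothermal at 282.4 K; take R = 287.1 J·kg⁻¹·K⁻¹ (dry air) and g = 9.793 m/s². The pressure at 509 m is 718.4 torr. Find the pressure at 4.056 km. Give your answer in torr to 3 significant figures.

Scale height: H = RT/g = 287.1 × 282.4 / 9.793 = 8279.1 m.
Between two levels, P₂ = P₁ exp(−Δz/H) with Δz = z₂ − z₁.
Δz = 4056.0 − 509.00 = 3547.0 m; Δz/H = 3547.0/8279.1 = 0.42843.
P₂ = 718.4 × exp(−0.42843) = 718.4 × 0.65153 = 468.06 torr.

P ≈ 468 torr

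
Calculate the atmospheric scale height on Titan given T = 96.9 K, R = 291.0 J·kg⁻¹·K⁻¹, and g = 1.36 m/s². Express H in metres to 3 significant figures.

H ≈ 20700 m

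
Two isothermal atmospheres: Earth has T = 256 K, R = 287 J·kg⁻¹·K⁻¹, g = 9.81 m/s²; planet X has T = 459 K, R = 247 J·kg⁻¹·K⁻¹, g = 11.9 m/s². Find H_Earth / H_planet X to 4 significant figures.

H_Earth/H_planet X ≈ 0.7861

H = RT/g for each body.
H_Earth = 287 × 256 / 9.81 = 7489.5 m.
H_planet X = 247 × 459 / 11.9 = 9527.1 m.
H_Earth/H_planet X = 7489.5/9527.1 = 0.78613.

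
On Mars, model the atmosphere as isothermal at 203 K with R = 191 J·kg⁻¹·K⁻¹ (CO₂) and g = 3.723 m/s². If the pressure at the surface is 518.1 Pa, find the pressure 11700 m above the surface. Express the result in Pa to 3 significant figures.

P ≈ 168 Pa

Scale height: H = RT/g = 191 × 203 / 3.723 = 10414 m.
Barometric formula: P = P₀ exp(−z/H).
z/H = 11700/10414 = 1.1235; exp(−1.1235) = 0.32514.
P = 518.1 × 0.32514 = 168.46 Pa.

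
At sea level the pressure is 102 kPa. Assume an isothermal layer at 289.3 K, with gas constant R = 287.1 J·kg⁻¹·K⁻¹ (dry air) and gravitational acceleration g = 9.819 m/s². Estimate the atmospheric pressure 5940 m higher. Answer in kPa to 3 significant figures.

P ≈ 50.5 kPa

Scale height: H = RT/g = 287.1 × 289.3 / 9.819 = 8458.9 m.
Barometric formula: P = P₀ exp(−z/H).
z/H = 5940.0/8458.9 = 0.70222; exp(−0.70222) = 0.49548.
P = 102 × 0.49548 = 50.539 kPa.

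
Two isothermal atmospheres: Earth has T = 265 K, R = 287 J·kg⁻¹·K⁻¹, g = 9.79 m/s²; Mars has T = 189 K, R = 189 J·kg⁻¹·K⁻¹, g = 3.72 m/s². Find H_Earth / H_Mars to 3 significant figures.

H = RT/g for each body.
H_Earth = 287 × 265 / 9.79 = 7768.6 m.
H_Mars = 189 × 189 / 3.72 = 9602.4 m.
H_Earth/H_Mars = 7768.6/9602.4 = 0.80903.

H_Earth/H_Mars ≈ 0.809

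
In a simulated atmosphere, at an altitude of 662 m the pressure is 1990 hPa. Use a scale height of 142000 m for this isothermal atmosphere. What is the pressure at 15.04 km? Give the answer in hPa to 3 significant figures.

P ≈ 1800 hPa

Between two levels, P₂ = P₁ exp(−Δz/H) with Δz = z₂ − z₁.
Δz = 15040 − 662.00 = 14378 m; Δz/H = 14378/142000 = 0.10125.
P₂ = 1990 × exp(−0.10125) = 1990 × 0.90371 = 1798.4 hPa.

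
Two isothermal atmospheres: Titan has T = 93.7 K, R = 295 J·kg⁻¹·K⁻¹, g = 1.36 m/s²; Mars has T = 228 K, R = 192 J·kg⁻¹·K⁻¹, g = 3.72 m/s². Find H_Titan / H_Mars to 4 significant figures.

H_Titan/H_Mars ≈ 1.727

H = RT/g for each body.
H_Titan = 295 × 93.7 / 1.36 = 20325 m.
H_Mars = 192 × 228 / 3.72 = 11768 m.
H_Titan/H_Mars = 20325/11768 = 1.7271.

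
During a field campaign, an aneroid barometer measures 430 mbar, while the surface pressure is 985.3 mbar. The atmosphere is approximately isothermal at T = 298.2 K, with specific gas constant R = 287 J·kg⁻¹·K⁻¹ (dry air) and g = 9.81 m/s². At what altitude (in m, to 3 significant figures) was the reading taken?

z ≈ 7230 m

Scale height: H = RT/g = 287 × 298.2 / 9.81 = 8724.1 m.
Invert the barometric formula: z = H ln(P₀/P).
P₀/P = 985.3/430 = 2.2914; ln(2.2914) = 0.82916.
z = 8724.1 × 0.82916 = 7233.7 m.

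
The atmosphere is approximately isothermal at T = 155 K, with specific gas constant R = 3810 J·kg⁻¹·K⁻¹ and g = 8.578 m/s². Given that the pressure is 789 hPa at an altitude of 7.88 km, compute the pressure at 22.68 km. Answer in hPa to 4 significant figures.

P ≈ 636.4 hPa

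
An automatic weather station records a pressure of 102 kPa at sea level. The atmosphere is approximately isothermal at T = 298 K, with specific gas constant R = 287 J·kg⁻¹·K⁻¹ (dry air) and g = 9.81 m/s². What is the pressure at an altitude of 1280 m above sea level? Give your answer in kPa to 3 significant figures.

Scale height: H = RT/g = 287 × 298 / 9.81 = 8718.2 m.
Barometric formula: P = P₀ exp(−z/H).
z/H = 1280.0/8718.2 = 0.14682; exp(−0.14682) = 0.86345.
P = 102 × 0.86345 = 88.072 kPa.

P ≈ 88.1 kPa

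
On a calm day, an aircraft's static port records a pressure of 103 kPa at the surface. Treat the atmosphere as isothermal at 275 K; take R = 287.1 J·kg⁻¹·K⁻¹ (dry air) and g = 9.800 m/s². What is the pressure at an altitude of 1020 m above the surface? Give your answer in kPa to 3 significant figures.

P ≈ 90.8 kPa

Scale height: H = RT/g = 287.1 × 275 / 9.800 = 8056.4 m.
Barometric formula: P = P₀ exp(−z/H).
z/H = 1020.0/8056.4 = 0.12661; exp(−0.12661) = 0.88108.
P = 103 × 0.88108 = 90.751 kPa.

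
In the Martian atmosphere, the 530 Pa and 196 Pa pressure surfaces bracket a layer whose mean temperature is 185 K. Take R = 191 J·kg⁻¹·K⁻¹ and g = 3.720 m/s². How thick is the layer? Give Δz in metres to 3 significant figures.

Hypsometric equation: Δz = (R T̄/g) ln(P₁/P₂).
R T̄/g = 191 × 185 / 3.720 = 9498.7 m.
ln(530/196) = ln(2.7041) = 0.99477.
Δz = 9498.7 × 0.99477 = 9449.0 m.

Δz ≈ 9450 m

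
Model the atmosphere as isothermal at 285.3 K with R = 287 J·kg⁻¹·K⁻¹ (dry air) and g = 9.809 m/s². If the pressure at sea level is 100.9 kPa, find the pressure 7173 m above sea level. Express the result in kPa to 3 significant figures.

P ≈ 42.7 kPa

Scale height: H = RT/g = 287 × 285.3 / 9.809 = 8347.5 m.
Barometric formula: P = P₀ exp(−z/H).
z/H = 7173.0/8347.5 = 0.85930; exp(−0.85930) = 0.42346.
P = 100.9 × 0.42346 = 42.727 kPa.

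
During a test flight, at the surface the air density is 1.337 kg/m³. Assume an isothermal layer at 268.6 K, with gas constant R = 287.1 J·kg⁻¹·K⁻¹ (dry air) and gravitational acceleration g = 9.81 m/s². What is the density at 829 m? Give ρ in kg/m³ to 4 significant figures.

Scale height: H = RT/g = 287.1 × 268.6 / 9.81 = 7860.9 m.
In an isothermal atmosphere, density decays like pressure: ρ = ρ₀ exp(−z/H).
z/H = 829.00/7860.9 = 0.10546; exp(−0.10546) = 0.89991.
ρ = 1.337 × 0.89991 = 1.2032 kg/m³.

ρ ≈ 1.203 kg/m³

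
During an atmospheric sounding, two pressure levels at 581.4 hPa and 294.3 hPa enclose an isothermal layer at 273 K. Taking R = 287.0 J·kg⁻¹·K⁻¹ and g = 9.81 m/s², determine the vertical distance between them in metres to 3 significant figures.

Δz ≈ 5440 m

Hypsometric equation: Δz = (R T̄/g) ln(P₁/P₂).
R T̄/g = 287.0 × 273 / 9.81 = 7986.9 m.
ln(581.4/294.3) = ln(1.9755) = 0.68082.
Δz = 7986.9 × 0.68082 = 5437.6 m.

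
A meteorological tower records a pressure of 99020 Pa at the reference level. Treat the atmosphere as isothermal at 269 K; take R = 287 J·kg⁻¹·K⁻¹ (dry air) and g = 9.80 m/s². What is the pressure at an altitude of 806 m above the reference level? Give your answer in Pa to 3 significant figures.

Scale height: H = RT/g = 287 × 269 / 9.80 = 7877.9 m.
Barometric formula: P = P₀ exp(−z/H).
z/H = 806.00/7877.9 = 0.10231; exp(−0.10231) = 0.90275.
P = 99020 × 0.90275 = 89390 Pa.

P ≈ 89400 Pa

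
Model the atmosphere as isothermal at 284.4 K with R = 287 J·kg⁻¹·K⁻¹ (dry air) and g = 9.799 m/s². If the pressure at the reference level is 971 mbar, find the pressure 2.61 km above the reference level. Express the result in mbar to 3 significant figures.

P ≈ 710 mbar

Scale height: H = RT/g = 287 × 284.4 / 9.799 = 8329.7 m.
Barometric formula: P = P₀ exp(−z/H).
z/H = 2610.0/8329.7 = 0.31334; exp(−0.31334) = 0.73100.
P = 971 × 0.73100 = 709.80 mbar.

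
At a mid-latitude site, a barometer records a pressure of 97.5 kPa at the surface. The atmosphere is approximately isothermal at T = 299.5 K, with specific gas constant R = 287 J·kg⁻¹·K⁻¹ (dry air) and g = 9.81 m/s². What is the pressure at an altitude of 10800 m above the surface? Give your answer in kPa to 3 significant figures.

P ≈ 28.4 kPa

Scale height: H = RT/g = 287 × 299.5 / 9.81 = 8762.1 m.
Barometric formula: P = P₀ exp(−z/H).
z/H = 10800/8762.1 = 1.2326; exp(−1.2326) = 0.29153.
P = 97.5 × 0.29153 = 28.424 kPa.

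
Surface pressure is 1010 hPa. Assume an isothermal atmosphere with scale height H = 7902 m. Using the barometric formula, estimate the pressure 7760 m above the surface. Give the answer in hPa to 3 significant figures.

P ≈ 378 hPa

Barometric formula: P = P₀ exp(−z/H).
z/H = 7760.0/7902.0 = 0.98203; exp(−0.98203) = 0.37455.
P = 1010 × 0.37455 = 378.30 hPa.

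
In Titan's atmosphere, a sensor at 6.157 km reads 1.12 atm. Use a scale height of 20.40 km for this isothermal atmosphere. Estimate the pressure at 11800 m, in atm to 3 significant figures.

Between two levels, P₂ = P₁ exp(−Δz/H) with Δz = z₂ − z₁.
Δz = 11800 − 6157.0 = 5643.0 m; Δz/H = 5643.0/20400 = 0.27662.
P₂ = 1.12 × exp(−0.27662) = 1.12 × 0.75834 = 0.84934 atm.

P ≈ 0.849 atm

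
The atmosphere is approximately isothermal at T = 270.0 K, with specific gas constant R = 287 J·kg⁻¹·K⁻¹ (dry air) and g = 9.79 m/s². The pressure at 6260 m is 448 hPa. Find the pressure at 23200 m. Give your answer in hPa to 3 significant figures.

Scale height: H = RT/g = 287 × 270.0 / 9.79 = 7915.2 m.
Between two levels, P₂ = P₁ exp(−Δz/H) with Δz = z₂ − z₁.
Δz = 23200 − 6260.0 = 16940 m; Δz/H = 16940/7915.2 = 2.1402.
P₂ = 448 × exp(−2.1402) = 448 × 0.11763 = 52.698 hPa.

P ≈ 52.7 hPa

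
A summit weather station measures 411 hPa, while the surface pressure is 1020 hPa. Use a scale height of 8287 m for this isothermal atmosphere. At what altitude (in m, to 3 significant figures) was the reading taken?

z ≈ 7530 m

Invert the barometric formula: z = H ln(P₀/P).
P₀/P = 1020/411 = 2.4818; ln(2.4818) = 0.90898.
z = 8287.0 × 0.90898 = 7532.7 m.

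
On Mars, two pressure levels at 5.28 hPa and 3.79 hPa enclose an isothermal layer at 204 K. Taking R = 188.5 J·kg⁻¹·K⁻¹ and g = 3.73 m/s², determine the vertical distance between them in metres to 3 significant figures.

Δz ≈ 3420 m

Hypsometric equation: Δz = (R T̄/g) ln(P₁/P₂).
R T̄/g = 188.5 × 204 / 3.73 = 10309 m.
ln(5.28/3.79) = ln(1.3931) = 0.33153.
Δz = 10309 × 0.33153 = 3417.7 m.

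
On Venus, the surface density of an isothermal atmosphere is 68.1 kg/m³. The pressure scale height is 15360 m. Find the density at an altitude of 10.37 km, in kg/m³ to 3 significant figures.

ρ ≈ 34.7 kg/m³

In an isothermal atmosphere, density decays like pressure: ρ = ρ₀ exp(−z/H).
z/H = 10370/15360 = 0.67513; exp(−0.67513) = 0.50909.
ρ = 68.1 × 0.50909 = 34.669 kg/m³.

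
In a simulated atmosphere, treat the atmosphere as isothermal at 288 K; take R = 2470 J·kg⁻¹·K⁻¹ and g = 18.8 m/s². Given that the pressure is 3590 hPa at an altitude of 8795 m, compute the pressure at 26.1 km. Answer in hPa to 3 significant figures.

P ≈ 2270 hPa

Scale height: H = RT/g = 2470 × 288 / 18.8 = 37838 m.
Between two levels, P₂ = P₁ exp(−Δz/H) with Δz = z₂ − z₁.
Δz = 26100 − 8795.0 = 17305 m; Δz/H = 17305/37838 = 0.45734.
P₂ = 3590 × exp(−0.45734) = 3590 × 0.63297 = 2272.4 hPa.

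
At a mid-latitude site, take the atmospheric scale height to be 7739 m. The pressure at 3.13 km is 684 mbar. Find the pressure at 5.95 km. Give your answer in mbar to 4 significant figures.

Between two levels, P₂ = P₁ exp(−Δz/H) with Δz = z₂ − z₁.
Δz = 5950.0 − 3130.0 = 2820.0 m; Δz/H = 2820.0/7739.0 = 0.36439.
P₂ = 684 × exp(−0.36439) = 684 × 0.69462 = 475.12 mbar.

P ≈ 475.1 mbar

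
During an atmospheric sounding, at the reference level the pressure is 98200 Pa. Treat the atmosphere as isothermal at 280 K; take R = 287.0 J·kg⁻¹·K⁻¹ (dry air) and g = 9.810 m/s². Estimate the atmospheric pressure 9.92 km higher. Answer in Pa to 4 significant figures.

Scale height: H = RT/g = 287.0 × 280 / 9.810 = 8191.6 m.
Barometric formula: P = P₀ exp(−z/H).
z/H = 9920.0/8191.6 = 1.2110; exp(−1.2110) = 0.29790.
P = 98200 × 0.29790 = 29254 Pa.

P ≈ 29250 Pa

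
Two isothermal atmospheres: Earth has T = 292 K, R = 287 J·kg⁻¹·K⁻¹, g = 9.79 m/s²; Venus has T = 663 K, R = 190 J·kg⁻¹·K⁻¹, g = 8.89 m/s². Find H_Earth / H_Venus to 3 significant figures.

H = RT/g for each body.
H_Earth = 287 × 292 / 9.79 = 8560.2 m.
H_Venus = 190 × 663 / 8.89 = 14170 m.
H_Earth/H_Venus = 8560.2/14170 = 0.60411.

H_Earth/H_Venus ≈ 0.604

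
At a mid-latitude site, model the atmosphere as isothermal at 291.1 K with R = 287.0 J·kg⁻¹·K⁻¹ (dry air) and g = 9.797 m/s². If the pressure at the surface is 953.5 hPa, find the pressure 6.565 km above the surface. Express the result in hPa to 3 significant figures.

Scale height: H = RT/g = 287.0 × 291.1 / 9.797 = 8527.7 m.
Barometric formula: P = P₀ exp(−z/H).
z/H = 6565.0/8527.7 = 0.76984; exp(−0.76984) = 0.46309.
P = 953.5 × 0.46309 = 441.56 hPa.

P ≈ 442 hPa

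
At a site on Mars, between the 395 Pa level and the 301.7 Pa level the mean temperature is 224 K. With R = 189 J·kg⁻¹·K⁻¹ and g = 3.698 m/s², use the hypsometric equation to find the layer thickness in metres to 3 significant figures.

Hypsometric equation: Δz = (R T̄/g) ln(P₁/P₂).
R T̄/g = 189 × 224 / 3.698 = 11448 m.
ln(395/301.7) = ln(1.3092) = 0.26942.
Δz = 11448 × 0.26942 = 3084.3 m.

Δz ≈ 3080 m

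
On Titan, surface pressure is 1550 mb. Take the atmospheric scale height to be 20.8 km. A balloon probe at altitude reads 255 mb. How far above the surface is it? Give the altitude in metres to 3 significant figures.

z ≈ 37500 m

Invert the barometric formula: z = H ln(P₀/P).
P₀/P = 1550/255 = 6.0784; ln(6.0784) = 1.8047.
z = 20800 × 1.8047 = 37538 m.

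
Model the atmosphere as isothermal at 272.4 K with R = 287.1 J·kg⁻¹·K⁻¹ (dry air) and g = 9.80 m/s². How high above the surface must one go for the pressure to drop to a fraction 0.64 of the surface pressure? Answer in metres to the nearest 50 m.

z ≈ 3550 m

Scale height: H = RT/g = 287.1 × 272.4 / 9.80 = 7980.2 m.
Set P/P₀ = exp(−z/H) = 0.64, so z = −H ln(0.64).
−ln(0.64) = 0.44629; z = 7980.2 × 0.44629 = 3561.5 m.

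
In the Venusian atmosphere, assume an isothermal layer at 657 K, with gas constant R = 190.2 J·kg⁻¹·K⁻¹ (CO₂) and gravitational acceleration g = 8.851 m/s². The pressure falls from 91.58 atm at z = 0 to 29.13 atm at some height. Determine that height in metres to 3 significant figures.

z ≈ 16200 m

Scale height: H = RT/g = 190.2 × 657 / 8.851 = 14118 m.
Invert the barometric formula: z = H ln(P₀/P).
P₀/P = 91.58/29.13 = 3.1438; ln(3.1438) = 1.1454.
z = 14118 × 1.1454 = 16171 m.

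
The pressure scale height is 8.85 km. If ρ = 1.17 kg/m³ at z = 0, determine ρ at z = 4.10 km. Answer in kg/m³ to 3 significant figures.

ρ ≈ 0.736 kg/m³

In an isothermal atmosphere, density decays like pressure: ρ = ρ₀ exp(−z/H).
z/H = 4100.0/8850.0 = 0.46328; exp(−0.46328) = 0.62922.
ρ = 1.17 × 0.62922 = 0.73619 kg/m³.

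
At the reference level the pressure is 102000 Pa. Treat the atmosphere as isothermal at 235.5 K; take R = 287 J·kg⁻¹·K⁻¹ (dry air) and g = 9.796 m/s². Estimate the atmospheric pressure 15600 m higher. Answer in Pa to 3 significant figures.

Scale height: H = RT/g = 287 × 235.5 / 9.796 = 6899.6 m.
Barometric formula: P = P₀ exp(−z/H).
z/H = 15600/6899.6 = 2.2610; exp(−2.2610) = 0.10425.
P = 102000 × 0.10425 = 10634 Pa.

P ≈ 10600 Pa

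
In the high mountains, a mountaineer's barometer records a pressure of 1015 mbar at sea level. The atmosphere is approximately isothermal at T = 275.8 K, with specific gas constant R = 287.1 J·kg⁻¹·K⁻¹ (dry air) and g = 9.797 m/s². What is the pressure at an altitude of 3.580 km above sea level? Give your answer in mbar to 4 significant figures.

Scale height: H = RT/g = 287.1 × 275.8 / 9.797 = 8082.3 m.
Barometric formula: P = P₀ exp(−z/H).
z/H = 3580.0/8082.3 = 0.44294; exp(−0.44294) = 0.64215.
P = 1015 × 0.64215 = 651.78 mbar.

P ≈ 651.8 mbar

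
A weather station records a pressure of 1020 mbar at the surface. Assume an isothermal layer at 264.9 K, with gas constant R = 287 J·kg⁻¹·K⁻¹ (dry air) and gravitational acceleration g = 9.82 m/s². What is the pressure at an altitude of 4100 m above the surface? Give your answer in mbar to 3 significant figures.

P ≈ 601 mbar

Scale height: H = RT/g = 287 × 264.9 / 9.82 = 7742.0 m.
Barometric formula: P = P₀ exp(−z/H).
z/H = 4100.0/7742.0 = 0.52958; exp(−0.52958) = 0.58885.
P = 1020 × 0.58885 = 600.63 mbar.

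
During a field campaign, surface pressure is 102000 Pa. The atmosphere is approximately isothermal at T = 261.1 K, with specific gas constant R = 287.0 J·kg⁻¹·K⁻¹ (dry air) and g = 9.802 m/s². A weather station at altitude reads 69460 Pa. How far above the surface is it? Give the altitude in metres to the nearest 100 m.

z ≈ 2900 m

Scale height: H = RT/g = 287.0 × 261.1 / 9.802 = 7644.9 m.
Invert the barometric formula: z = H ln(P₀/P).
P₀/P = 102000/69460 = 1.4685; ln(1.4685) = 0.38424.
z = 7644.9 × 0.38424 = 2937.5 m.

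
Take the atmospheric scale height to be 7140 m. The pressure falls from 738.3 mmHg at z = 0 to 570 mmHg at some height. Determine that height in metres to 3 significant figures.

z ≈ 1850 m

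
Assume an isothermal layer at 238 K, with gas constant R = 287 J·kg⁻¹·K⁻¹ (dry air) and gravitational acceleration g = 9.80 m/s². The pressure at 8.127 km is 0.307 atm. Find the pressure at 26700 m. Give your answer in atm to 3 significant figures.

Scale height: H = RT/g = 287 × 238 / 9.80 = 6970.0 m.
Between two levels, P₂ = P₁ exp(−Δz/H) with Δz = z₂ − z₁.
Δz = 26700 − 8127.0 = 18573 m; Δz/H = 18573/6970.0 = 2.6647.
P₂ = 0.307 × exp(−2.6647) = 0.307 × 0.069620 = 0.021373 atm.

P ≈ 0.0214 atm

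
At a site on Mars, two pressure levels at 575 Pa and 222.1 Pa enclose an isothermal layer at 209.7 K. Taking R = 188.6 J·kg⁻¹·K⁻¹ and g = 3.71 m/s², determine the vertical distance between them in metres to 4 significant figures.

Hypsometric equation: Δz = (R T̄/g) ln(P₁/P₂).
R T̄/g = 188.6 × 209.7 / 3.71 = 10660 m.
ln(575/222.1) = ln(2.5889) = 0.95123.
Δz = 10660 × 0.95123 = 10140 m.

Δz ≈ 10140 m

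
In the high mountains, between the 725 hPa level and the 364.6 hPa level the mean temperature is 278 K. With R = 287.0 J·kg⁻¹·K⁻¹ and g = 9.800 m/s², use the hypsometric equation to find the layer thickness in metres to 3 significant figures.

Δz ≈ 5600 m

Hypsometric equation: Δz = (R T̄/g) ln(P₁/P₂).
R T̄/g = 287.0 × 278 / 9.800 = 8141.4 m.
ln(725/364.6) = ln(1.9885) = 0.68738.
Δz = 8141.4 × 0.68738 = 5596.2 m.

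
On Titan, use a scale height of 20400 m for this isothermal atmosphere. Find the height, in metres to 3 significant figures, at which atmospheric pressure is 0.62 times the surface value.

z ≈ 9750 m

Set P/P₀ = exp(−z/H) = 0.62, so z = −H ln(0.62).
−ln(0.62) = 0.47804; z = 20400 × 0.47804 = 9752.0 m.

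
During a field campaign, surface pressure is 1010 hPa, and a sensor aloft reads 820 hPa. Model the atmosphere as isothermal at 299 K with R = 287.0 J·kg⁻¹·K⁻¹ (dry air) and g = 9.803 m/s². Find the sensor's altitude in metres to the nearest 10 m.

z ≈ 1820 m

Scale height: H = RT/g = 287.0 × 299 / 9.803 = 8753.7 m.
Invert the barometric formula: z = H ln(P₀/P).
P₀/P = 1010/820 = 1.2317; ln(1.2317) = 0.20840.
z = 8753.7 × 0.20840 = 1824.3 m.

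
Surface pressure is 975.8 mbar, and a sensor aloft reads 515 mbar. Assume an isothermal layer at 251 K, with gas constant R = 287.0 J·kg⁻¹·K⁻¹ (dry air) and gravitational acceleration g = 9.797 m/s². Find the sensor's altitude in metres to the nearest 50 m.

z ≈ 4700 m

Scale height: H = RT/g = 287.0 × 251 / 9.797 = 7353.0 m.
Invert the barometric formula: z = H ln(P₀/P).
P₀/P = 975.8/515 = 1.8948; ln(1.8948) = 0.63911.
z = 7353.0 × 0.63911 = 4699.4 m.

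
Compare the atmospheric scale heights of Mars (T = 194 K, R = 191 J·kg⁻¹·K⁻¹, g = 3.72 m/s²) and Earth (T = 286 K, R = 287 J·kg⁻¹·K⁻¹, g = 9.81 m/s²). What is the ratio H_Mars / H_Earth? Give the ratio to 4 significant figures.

H_Mars/H_Earth ≈ 1.190

H = RT/g for each body.
H_Mars = 191 × 194 / 3.72 = 9960.8 m.
H_Earth = 287 × 286 / 9.81 = 8367.2 m.
H_Mars/H_Earth = 9960.8/8367.2 = 1.1905.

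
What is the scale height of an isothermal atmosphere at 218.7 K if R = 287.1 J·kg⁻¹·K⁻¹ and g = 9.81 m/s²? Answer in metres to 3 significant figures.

The scale height of an isothermal atmosphere is H = RT/g.
H = 287.1 × 218.7 / 9.81 = 62789/9.81 = 6400.5 m.

H ≈ 6400 m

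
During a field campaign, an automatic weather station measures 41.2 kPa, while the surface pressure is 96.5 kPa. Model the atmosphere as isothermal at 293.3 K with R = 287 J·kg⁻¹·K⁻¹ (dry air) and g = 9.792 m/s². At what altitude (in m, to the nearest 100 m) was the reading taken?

z ≈ 7300 m

Scale height: H = RT/g = 287 × 293.3 / 9.792 = 8596.5 m.
Invert the barometric formula: z = H ln(P₀/P).
P₀/P = 96.5/41.2 = 2.3422; ln(2.3422) = 0.85109.
z = 8596.5 × 0.85109 = 7316.4 m.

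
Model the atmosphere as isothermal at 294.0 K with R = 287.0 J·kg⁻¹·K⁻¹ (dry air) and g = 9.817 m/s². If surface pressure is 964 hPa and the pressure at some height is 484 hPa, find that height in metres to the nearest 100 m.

Scale height: H = RT/g = 287.0 × 294.0 / 9.817 = 8595.1 m.
Invert the barometric formula: z = H ln(P₀/P).
P₀/P = 964/484 = 1.9917; ln(1.9917) = 0.68899.
z = 8595.1 × 0.68899 = 5921.9 m.

z ≈ 5900 m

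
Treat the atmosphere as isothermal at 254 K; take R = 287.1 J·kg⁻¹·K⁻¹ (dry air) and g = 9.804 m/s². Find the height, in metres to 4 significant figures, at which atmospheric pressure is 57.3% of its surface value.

Scale height: H = RT/g = 287.1 × 254 / 9.804 = 7438.1 m.
Set P/P₀ = exp(−z/H) = 0.573, so z = −H ln(0.573).
−ln(0.573) = 0.55687; z = 7438.1 × 0.55687 = 4142.1 m.

z ≈ 4142 m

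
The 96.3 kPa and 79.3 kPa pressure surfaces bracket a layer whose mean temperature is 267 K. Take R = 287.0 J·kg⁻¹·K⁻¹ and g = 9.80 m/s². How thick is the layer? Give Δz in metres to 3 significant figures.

Hypsometric equation: Δz = (R T̄/g) ln(P₁/P₂).
R T̄/g = 287.0 × 267 / 9.80 = 7819.3 m.
ln(96.3/79.3) = ln(1.2144) = 0.19425.
Δz = 7819.3 × 0.19425 = 1518.9 m.

Δz ≈ 1520 m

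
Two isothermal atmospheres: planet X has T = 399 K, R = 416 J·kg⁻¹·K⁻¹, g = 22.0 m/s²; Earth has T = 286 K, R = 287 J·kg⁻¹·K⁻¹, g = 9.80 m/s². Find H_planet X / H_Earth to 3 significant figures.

H_planet X/H_Earth ≈ 0.901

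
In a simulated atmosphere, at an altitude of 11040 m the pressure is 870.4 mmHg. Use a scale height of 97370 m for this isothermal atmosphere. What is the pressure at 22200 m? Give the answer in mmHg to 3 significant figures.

P ≈ 776 mmHg

Between two levels, P₂ = P₁ exp(−Δz/H) with Δz = z₂ − z₁.
Δz = 22200 − 11040 = 11160 m; Δz/H = 11160/97370 = 0.11461.
P₂ = 870.4 × exp(−0.11461) = 870.4 × 0.89171 = 776.14 mmHg.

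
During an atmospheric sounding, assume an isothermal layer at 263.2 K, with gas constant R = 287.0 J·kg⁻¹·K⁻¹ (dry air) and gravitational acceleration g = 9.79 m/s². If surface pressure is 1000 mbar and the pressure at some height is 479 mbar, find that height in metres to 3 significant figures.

z ≈ 5680 m

Scale height: H = RT/g = 287.0 × 263.2 / 9.79 = 7715.9 m.
Invert the barometric formula: z = H ln(P₀/P).
P₀/P = 1000/479 = 2.0877; ln(2.0877) = 0.73606.
z = 7715.9 × 0.73606 = 5679.4 m.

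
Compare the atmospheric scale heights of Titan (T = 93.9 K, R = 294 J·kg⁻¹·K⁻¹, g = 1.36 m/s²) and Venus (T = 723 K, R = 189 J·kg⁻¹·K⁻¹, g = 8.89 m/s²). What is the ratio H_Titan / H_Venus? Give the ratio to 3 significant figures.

H_Titan/H_Venus ≈ 1.32

H = RT/g for each body.
H_Titan = 294 × 93.9 / 1.36 = 20299 m.
H_Venus = 189 × 723 / 8.89 = 15371 m.
H_Titan/H_Venus = 20299/15371 = 1.3206.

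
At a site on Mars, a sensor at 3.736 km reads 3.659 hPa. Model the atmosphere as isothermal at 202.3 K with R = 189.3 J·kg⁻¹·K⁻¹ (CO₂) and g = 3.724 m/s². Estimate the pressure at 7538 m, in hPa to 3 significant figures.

Scale height: H = RT/g = 189.3 × 202.3 / 3.724 = 10283 m.
Between two levels, P₂ = P₁ exp(−Δz/H) with Δz = z₂ − z₁.
Δz = 7538.0 − 3736.0 = 3802.0 m; Δz/H = 3802.0/10283 = 0.36974.
P₂ = 3.659 × exp(−0.36974) = 3.659 × 0.69091 = 2.5280 hPa.

P ≈ 2.53 hPa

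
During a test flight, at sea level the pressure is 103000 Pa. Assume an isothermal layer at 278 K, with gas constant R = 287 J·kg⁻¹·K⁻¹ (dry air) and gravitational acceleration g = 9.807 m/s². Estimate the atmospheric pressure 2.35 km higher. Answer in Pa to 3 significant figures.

P ≈ 77200 Pa

Scale height: H = RT/g = 287 × 278 / 9.807 = 8135.6 m.
Barometric formula: P = P₀ exp(−z/H).
z/H = 2350.0/8135.6 = 0.28885; exp(−0.28885) = 0.74912.
P = 103000 × 0.74912 = 77159 Pa.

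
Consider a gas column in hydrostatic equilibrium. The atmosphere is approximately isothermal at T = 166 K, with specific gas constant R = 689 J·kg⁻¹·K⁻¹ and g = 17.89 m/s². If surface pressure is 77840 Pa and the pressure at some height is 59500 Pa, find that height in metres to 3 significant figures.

Scale height: H = RT/g = 689 × 166 / 17.89 = 6393.2 m.
Invert the barometric formula: z = H ln(P₀/P).
P₀/P = 77840/59500 = 1.3082; ln(1.3082) = 0.26865.
z = 6393.2 × 0.26865 = 1717.5 m.

z ≈ 1720 m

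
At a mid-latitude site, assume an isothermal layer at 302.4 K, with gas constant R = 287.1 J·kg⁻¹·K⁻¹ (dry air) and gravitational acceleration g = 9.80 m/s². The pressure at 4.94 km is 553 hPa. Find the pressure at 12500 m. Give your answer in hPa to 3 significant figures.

Scale height: H = RT/g = 287.1 × 302.4 / 9.80 = 8859.1 m.
Between two levels, P₂ = P₁ exp(−Δz/H) with Δz = z₂ − z₁.
Δz = 12500 − 4940.0 = 7560.0 m; Δz/H = 7560.0/8859.1 = 0.85336.
P₂ = 553 × exp(−0.85336) = 553 × 0.42598 = 235.57 hPa.

P ≈ 236 hPa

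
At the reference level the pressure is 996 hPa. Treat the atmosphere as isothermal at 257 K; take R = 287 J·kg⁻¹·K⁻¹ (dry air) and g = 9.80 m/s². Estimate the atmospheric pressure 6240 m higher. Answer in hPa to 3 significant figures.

P ≈ 435 hPa

Scale height: H = RT/g = 287 × 257 / 9.80 = 7526.4 m.
Barometric formula: P = P₀ exp(−z/H).
z/H = 6240.0/7526.4 = 0.82908; exp(−0.82908) = 0.43645.
P = 996 × 0.43645 = 434.70 hPa.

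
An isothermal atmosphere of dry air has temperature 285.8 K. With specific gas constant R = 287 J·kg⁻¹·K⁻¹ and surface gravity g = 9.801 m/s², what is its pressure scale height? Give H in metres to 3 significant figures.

The scale height of an isothermal atmosphere is H = RT/g.
H = 287 × 285.8 / 9.801 = 82025/9.801 = 8369.0 m.

H ≈ 8370 m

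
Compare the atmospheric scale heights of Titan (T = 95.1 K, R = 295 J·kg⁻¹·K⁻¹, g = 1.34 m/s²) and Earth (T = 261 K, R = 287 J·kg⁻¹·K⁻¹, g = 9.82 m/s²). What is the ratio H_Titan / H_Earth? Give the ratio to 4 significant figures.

H_Titan/H_Earth ≈ 2.745

H = RT/g for each body.
H_Titan = 295 × 95.1 / 1.34 = 20936 m.
H_Earth = 287 × 261 / 9.82 = 7628.0 m.
H_Titan/H_Earth = 20936/7628.0 = 2.7446.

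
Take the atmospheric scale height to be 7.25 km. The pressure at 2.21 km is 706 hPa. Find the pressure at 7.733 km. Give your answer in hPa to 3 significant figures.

Between two levels, P₂ = P₁ exp(−Δz/H) with Δz = z₂ − z₁.
Δz = 7733.0 − 2210.0 = 5523.0 m; Δz/H = 5523.0/7250.0 = 0.76179.
P₂ = 706 × exp(−0.76179) = 706 × 0.46683 = 329.58 hPa.

P ≈ 330 hPa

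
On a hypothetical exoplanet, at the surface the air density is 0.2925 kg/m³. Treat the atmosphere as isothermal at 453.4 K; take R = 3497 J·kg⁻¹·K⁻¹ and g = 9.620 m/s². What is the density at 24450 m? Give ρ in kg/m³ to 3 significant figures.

Scale height: H = RT/g = 3497 × 453.4 / 9.620 = 164820 m.
In an isothermal atmosphere, density decays like pressure: ρ = ρ₀ exp(−z/H).
z/H = 24450/164820 = 0.14834; exp(−0.14834) = 0.86214.
ρ = 0.2925 × 0.86214 = 0.25218 kg/m³.

ρ ≈ 0.252 kg/m³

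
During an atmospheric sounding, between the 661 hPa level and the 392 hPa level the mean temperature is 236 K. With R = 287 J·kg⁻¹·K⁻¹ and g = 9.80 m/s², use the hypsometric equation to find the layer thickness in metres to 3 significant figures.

Δz ≈ 3610 m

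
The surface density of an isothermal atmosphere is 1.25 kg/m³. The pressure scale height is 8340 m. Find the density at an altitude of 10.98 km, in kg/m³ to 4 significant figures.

ρ ≈ 0.3351 kg/m³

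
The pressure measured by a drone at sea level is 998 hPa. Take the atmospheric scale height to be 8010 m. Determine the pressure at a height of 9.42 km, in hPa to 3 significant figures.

P ≈ 308 hPa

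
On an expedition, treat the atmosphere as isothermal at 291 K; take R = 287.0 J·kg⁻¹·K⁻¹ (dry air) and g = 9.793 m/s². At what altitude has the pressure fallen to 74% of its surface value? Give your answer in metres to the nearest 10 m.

z ≈ 2570 m

Scale height: H = RT/g = 287.0 × 291 / 9.793 = 8528.2 m.
Set P/P₀ = exp(−z/H) = 0.74, so z = −H ln(0.74).
−ln(0.74) = 0.30111; z = 8528.2 × 0.30111 = 2567.9 m.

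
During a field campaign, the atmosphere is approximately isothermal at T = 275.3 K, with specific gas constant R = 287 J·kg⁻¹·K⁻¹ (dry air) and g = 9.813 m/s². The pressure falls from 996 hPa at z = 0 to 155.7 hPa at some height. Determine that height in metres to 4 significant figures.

Scale height: H = RT/g = 287 × 275.3 / 9.813 = 8051.7 m.
Invert the barometric formula: z = H ln(P₀/P).
P₀/P = 996/155.7 = 6.3969; ln(6.3969) = 1.8558.
z = 8051.7 × 1.8558 = 14942 m.

z ≈ 14940 m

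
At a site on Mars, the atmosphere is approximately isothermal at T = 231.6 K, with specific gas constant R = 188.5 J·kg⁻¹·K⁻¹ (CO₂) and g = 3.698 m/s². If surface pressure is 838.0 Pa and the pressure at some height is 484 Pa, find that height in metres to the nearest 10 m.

z ≈ 6480 m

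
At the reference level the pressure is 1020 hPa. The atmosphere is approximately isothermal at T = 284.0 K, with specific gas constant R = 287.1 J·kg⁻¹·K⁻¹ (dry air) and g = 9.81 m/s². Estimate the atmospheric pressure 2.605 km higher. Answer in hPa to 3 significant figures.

P ≈ 746 hPa

Scale height: H = RT/g = 287.1 × 284.0 / 9.81 = 8311.6 m.
Barometric formula: P = P₀ exp(−z/H).
z/H = 2605.0/8311.6 = 0.31342; exp(−0.31342) = 0.73094.
P = 1020 × 0.73094 = 745.56 hPa.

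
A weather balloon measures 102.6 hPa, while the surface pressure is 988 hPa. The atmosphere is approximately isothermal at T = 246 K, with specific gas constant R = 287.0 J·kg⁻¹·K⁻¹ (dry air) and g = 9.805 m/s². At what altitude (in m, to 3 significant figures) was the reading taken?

z ≈ 16300 m

Scale height: H = RT/g = 287.0 × 246 / 9.805 = 7200.6 m.
Invert the barometric formula: z = H ln(P₀/P).
P₀/P = 988/102.6 = 9.6296; ln(9.6296) = 2.2648.
z = 7200.6 × 2.2648 = 16308 m.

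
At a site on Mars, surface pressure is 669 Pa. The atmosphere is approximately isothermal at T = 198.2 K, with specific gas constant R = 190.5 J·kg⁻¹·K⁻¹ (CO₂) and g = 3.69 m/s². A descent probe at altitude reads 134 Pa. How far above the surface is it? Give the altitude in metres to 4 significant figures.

z ≈ 16450 m

Scale height: H = RT/g = 190.5 × 198.2 / 3.69 = 10232 m.
Invert the barometric formula: z = H ln(P₀/P).
P₀/P = 669/134 = 4.9925; ln(4.9925) = 1.6079.
z = 10232 × 1.6079 = 16452 m.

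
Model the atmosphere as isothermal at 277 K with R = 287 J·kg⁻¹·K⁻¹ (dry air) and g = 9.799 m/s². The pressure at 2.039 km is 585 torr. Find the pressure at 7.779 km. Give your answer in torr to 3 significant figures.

Scale height: H = RT/g = 287 × 277 / 9.799 = 8113.0 m.
Between two levels, P₂ = P₁ exp(−Δz/H) with Δz = z₂ − z₁.
Δz = 7779.0 − 2039.0 = 5740.0 m; Δz/H = 5740.0/8113.0 = 0.70751.
P₂ = 585 × exp(−0.70751) = 585 × 0.49287 = 288.33 torr.

P ≈ 288 torr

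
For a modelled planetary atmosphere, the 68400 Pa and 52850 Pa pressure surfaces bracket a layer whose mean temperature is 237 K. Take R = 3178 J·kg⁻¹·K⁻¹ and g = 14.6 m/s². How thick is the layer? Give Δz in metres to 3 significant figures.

Hypsometric equation: Δz = (R T̄/g) ln(P₁/P₂).
R T̄/g = 3178 × 237 / 14.6 = 51588 m.
ln(68400/52850) = ln(1.2942) = 0.25789.
Δz = 51588 × 0.25789 = 13304 m.

Δz ≈ 13300 m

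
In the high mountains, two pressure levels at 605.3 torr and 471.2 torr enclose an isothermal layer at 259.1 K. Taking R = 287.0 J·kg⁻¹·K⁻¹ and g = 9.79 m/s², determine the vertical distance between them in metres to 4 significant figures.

Δz ≈ 1902 m

Hypsometric equation: Δz = (R T̄/g) ln(P₁/P₂).
R T̄/g = 287.0 × 259.1 / 9.79 = 7595.7 m.
ln(605.3/471.2) = ln(1.2846) = 0.25045.
Δz = 7595.7 × 0.25045 = 1902.3 m.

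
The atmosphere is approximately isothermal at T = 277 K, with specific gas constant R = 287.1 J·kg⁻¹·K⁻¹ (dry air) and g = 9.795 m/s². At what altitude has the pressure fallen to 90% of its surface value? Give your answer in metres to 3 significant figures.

z ≈ 855 m

Scale height: H = RT/g = 287.1 × 277 / 9.795 = 8119.1 m.
Set P/P₀ = exp(−z/H) = 0.9, so z = −H ln(0.9).
−ln(0.9) = 0.10536; z = 8119.1 × 0.10536 = 855.43 m.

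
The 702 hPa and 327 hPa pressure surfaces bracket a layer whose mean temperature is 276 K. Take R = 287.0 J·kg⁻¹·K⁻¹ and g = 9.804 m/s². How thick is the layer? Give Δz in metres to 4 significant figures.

Δz ≈ 6173 m

Hypsometric equation: Δz = (R T̄/g) ln(P₁/P₂).
R T̄/g = 287.0 × 276 / 9.804 = 8079.6 m.
ln(702/327) = ln(2.1468) = 0.76398.
Δz = 8079.6 × 0.76398 = 6172.7 m.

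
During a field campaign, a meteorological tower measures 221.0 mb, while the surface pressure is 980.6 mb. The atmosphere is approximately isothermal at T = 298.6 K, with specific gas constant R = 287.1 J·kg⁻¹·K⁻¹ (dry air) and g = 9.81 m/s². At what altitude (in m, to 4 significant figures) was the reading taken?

z ≈ 13020 m

Scale height: H = RT/g = 287.1 × 298.6 / 9.81 = 8738.8 m.
Invert the barometric formula: z = H ln(P₀/P).
P₀/P = 980.6/221.0 = 4.4371; ln(4.4371) = 1.4900.
z = 8738.8 × 1.4900 = 13021 m.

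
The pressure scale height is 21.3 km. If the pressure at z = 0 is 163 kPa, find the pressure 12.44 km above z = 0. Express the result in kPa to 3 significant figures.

P ≈ 90.9 kPa

Barometric formula: P = P₀ exp(−z/H).
z/H = 12440/21300 = 0.58404; exp(−0.58404) = 0.55764.
P = 163 × 0.55764 = 90.895 kPa.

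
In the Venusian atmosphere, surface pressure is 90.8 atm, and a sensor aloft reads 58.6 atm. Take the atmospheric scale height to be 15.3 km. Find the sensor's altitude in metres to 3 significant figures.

z ≈ 6700 m

Invert the barometric formula: z = H ln(P₀/P).
P₀/P = 90.8/58.6 = 1.5495; ln(1.5495) = 0.43793.
z = 15300 × 0.43793 = 6700.3 m.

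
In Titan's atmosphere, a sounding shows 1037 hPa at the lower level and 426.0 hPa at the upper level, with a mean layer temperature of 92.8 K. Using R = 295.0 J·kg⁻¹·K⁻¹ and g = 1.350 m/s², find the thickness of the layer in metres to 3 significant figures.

Δz ≈ 18000 m

Hypsometric equation: Δz = (R T̄/g) ln(P₁/P₂).
R T̄/g = 295.0 × 92.8 / 1.350 = 20279 m.
ln(1037/426.0) = ln(2.4343) = 0.88966.
Δz = 20279 × 0.88966 = 18041 m.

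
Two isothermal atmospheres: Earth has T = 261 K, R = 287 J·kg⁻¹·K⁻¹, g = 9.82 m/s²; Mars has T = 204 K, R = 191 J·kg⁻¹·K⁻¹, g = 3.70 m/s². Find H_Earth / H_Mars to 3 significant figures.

H = RT/g for each body.
H_Earth = 287 × 261 / 9.82 = 7628.0 m.
H_Mars = 191 × 204 / 3.70 = 10531 m.
H_Earth/H_Mars = 7628.0/10531 = 0.72434.

H_Earth/H_Mars ≈ 0.724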